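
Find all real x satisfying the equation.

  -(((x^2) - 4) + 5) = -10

Step 1. [-(((x^2) - 4) + 5) = -10] LHS negated; negate both sides, so neg: ((x^2) - 4) + 5 = 10.
Step 2. [((x^2) - 4) + 5 = 10] subtract 5: x sits inside (… + 5). So sub: (x^2) - 4 = 5.
Step 3. [(x^2) - 4 = 5] peel the -4: add 4 from each side ⇒ sub: x^2 = 9.
Step 4. [x^2 = 9] LHS squared, RHS 9 ≥ 0: apply √ (±), so sqrt: x = 3 or -3.

Answer: x ∈ {-3, 3}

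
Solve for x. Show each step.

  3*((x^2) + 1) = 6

Step 1. [3*((x^2) + 1) = 6] leading coefficient 3: divide by 3, so div: (x^2) + 1 = 2.
Step 2. [(x^2) + 1 = 2] +1 is outermost — subtract 1 both sides ⇒ sub: x^2 = 1.
Step 3. [x^2 = 1] √ both sides: 1 ≥ 0 gives two branches, so sqrt: x = 1 or -1.

Answer: x ∈ {-1, 1}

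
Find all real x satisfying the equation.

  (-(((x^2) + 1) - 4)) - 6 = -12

Step 1. [(-(((x^2) + 1) - 4)) - 6 = -12] add 6: x sits inside (… - 6), so sub: -(((x^2) + 1) - 4) = -6.
Step 2. [-(((x^2) + 1) - 4) = -6] flip signs both sides, so neg: ((x^2) + 1) - 4 = 6.
Step 3. [((x^2) + 1) - 4 = 6] -4 is outermost — add 4 both sides. So sub: (x^2) + 1 = 10.
Step 4. [(x^2) + 1 = 10] 1 comes off first (subtract 1) ⇒ sub: x^2 = 9.
Step 5. [x^2 = 9] LHS squared, RHS 9 ≥ 0: apply √ (±). So sqrt: x = 3 or -3.

Answer: x ∈ {-3, 3}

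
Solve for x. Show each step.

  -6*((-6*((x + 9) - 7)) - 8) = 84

Step 1. [-6*((-6*((x + 9) - 7)) - 8) = 84] -6·(inner) — divide through by -6 ⇒ div: (-6*((x + 9) - 7)) - 8 = -14.
Step 2. [(-6*((x + 9) - 7)) - 8 = -14] peel the -8: add 8 from each side. So sub: -6*((x + 9) - 7) = -6.
Step 3. [-6*((x + 9) - 7) = -6] -6·(inner) — divide through by -6. So div: (x + 9) - 7 = 1.
Step 4. [(x + 9) - 7 = 1] add 7: x sits inside (… - 7), so sub: x + 9 = 8.
Step 5. [x + 9 = 8] the outer +9 inverts by subtracting 9. So sub: x = -1.

Answer: x ∈ {-1}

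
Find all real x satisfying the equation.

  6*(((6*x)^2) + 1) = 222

Step 1. [6*(((6*x)^2) + 1) = 222] 6·(inner) — divide through by 6. So div: ((6*x)^2) + 1 = 37.
Step 2. [((6*x)^2) + 1 = 37] the outer +1 inverts by subtracting 1. So sub: (6*x)^2 = 36.
Step 3. [(6*x)^2 = 36] √ both sides: 36 ≥ 0 gives two branches ⇒ sqrt: 6*x = 6 or -6.
Step 4. [6*x = 6 or -6] LHS = 6·(…); ÷6 both sides. So div: x = 1 or -1.

Answer: x ∈ {-1, 1}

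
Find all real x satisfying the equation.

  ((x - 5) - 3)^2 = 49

Step 1. [((x - 5) - 3)^2 = 49] √ both sides: 49 ≥ 0 gives two branches. So sqrt: (x - 5) - 3 = 7 or -7.
Step 2. [(x - 5) - 3 = 7 or -7] the outer -3 inverts by adding 3 ⇒ sub: x - 5 = 10 or -4.
Step 3. [x - 5 = 10 or -4] the outer -5 inverts by adding 5, so sub: x = 15 or 1.

Answer: x ∈ {1, 15}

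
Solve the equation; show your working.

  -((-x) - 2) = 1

Step 1. [-((-x) - 2) = 1] LHS negated; negate both sides. So neg: (-x) - 2 = -1.
Step 2. [(-x) - 2 = -1] peel the -2: add 2 from each side ⇒ sub: -x = 1.
Step 3. [-x = 1] flip signs both sides, so neg: x = -1.

Answer: x ∈ {-1}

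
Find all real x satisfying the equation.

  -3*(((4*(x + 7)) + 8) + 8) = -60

Step 1. [-3*(((4*(x + 7)) + 8) + 8) = -60] divide by the outer -3, so div: ((4*(x + 7)) + 8) + 8 = 20.
Step 2. [((4*(x + 7)) + 8) + 8 = 20] subtract 8: x sits inside (… + 8), so sub: (4*(x + 7)) + 8 = 12.
Step 3. [(4*(x + 7)) + 8 = 12] 4 divides every term; factor it out ⇒ factor: (x + 7) + 2 = 3.
Step 4. [(x + 7) + 2 = 3] the outer +2 inverts by subtracting 2 ⇒ sub: x + 7 = 1.
Step 5. [x + 7 = 1] 7 comes off first (subtract 7) ⇒ sub: x = -6.

Answer: x ∈ {-6}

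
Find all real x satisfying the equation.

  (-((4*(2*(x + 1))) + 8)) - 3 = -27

Step 1. [(-((4*(2*(x + 1))) + 8)) - 3 = -27] the outer -3 inverts by adding 3 ⇒ sub: -((4*(2*(x + 1))) + 8) = -24.
Step 2. [-((4*(2*(x + 1))) + 8) = -24] LHS negated; negate both sides ⇒ neg: (4*(2*(x + 1))) + 8 = 24.
Step 3. [(4*(2*(x + 1))) + 8 = 24] common factor 4 (LHS and 24) — divide through. So factor: (2*(x + 1)) + 2 = 6.
Step 4. [(2*(x + 1)) + 2 = 6] peel the +2: subtract 2 from each side ⇒ sub: 2*(x + 1) = 4.
Step 5. [2*(x + 1) = 4] LHS = 2·(…); ÷2 both sides. So div: x + 1 = 2.
Step 6. [x + 1 = 2] subtract 1: x sits inside (… + 1), so sub: x = 1.

Answer: x ∈ {1}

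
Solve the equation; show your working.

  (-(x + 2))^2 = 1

Step 1. [(-(x + 2))^2 = 1] √ both sides: 1 ≥ 0 gives two branches, so sqrt: -(x + 2) = 1 or -1.
Step 2. [-(x + 2) = 1 or -1] flip signs both sides ⇒ neg: x + 2 = -1 or 1.
Step 3. [x + 2 = -1 or 1] subtract 2: x sits inside (… + 2). So sub: x = -3 or -1.

Answer: x ∈ {-3, -1}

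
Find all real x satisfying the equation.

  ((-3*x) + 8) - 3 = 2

Step 1. [((-3*x) + 8) - 3 = 2] 3 comes off first (add 3). So sub: (-3*x) + 8 = 5.
Step 2. [(-3*x) + 8 = 5] subtract 8: x sits inside (… + 8). So sub: -3*x = -3.
Step 3. [-3*x = -3] LHS = -3·(…); ÷-3 both sides. So div: x = 1.

Answer: x ∈ {1}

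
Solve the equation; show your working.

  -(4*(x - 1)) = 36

Step 1. [-(4*(x - 1)) = 36] flip signs both sides ⇒ neg: 4*(x - 1) = -36.
Step 2. [4*(x - 1) = -36] divide by the outer 4, so div: x - 1 = -9.
Step 3. [x - 1 = -9] peel the -1: add 1 from each side, so sub: x = -8.

Answer: x ∈ {-8}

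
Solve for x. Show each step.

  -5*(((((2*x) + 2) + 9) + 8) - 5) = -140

Step 1. [-5*(((((2*x) + 2) + 9) + 8) - 5) = -140] leading coefficient -5: divide by -5. So div: ((((2*x) + 2) + 9) + 8) - 5 = 28.
Step 2. [((((2*x) + 2) + 9) + 8) - 5 = 28] peel the -5: add 5 from each side ⇒ sub: (((2*x) + 2) + 9) + 8 = 33.
Step 3. [(((2*x) + 2) + 9) + 8 = 33] 8 comes off first (subtract 8). So sub: ((2*x) + 2) + 9 = 25.
Step 4. [((2*x) + 2) + 9 = 25] the outer +9 inverts by subtracting 9, so sub: (2*x) + 2 = 16.
Step 5. [(2*x) + 2 = 16] +2 is outermost — subtract 2 both sides. So sub: 2*x = 14.
Step 6. [2*x = 14] LHS = 2·(…); ÷2 both sides, so div: x = 7.

Answer: x ∈ {7}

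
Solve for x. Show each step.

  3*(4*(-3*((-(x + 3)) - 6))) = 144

Step 1. [3*(4*(-3*((-(x + 3)) - 6))) = 144] 3·(inner) — divide through by 3. So div: 4*(-3*((-(x + 3)) - 6)) = 48.
Step 2. [4*(-3*((-(x + 3)) - 6)) = 48] divide by the outer 4, so div: -3*((-(x + 3)) - 6) = 12.
Step 3. [-3*((-(x + 3)) - 6) = 12] LHS = -3·(…); ÷-3 both sides, so div: (-(x + 3)) - 6 = -4.
Step 4. [(-(x + 3)) - 6 = -4] 6 comes off first (add 6), so sub: -(x + 3) = 2.
Step 5. [-(x + 3) = 2] LHS negated; negate both sides. So neg: x + 3 = -2.
Step 6. [x + 3 = -2] peel the +3: subtract 3 from each side ⇒ sub: x = -5.

Answer: x ∈ {-5}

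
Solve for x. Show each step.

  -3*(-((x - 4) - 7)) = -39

Step 1. [-3*(-((x - 4) - 7)) = -39] leading coefficient -3: divide by -3, so div: -((x - 4) - 7) = 13.
Step 2. [-((x - 4) - 7) = 13] leading − — multiply by −1, so neg: (x - 4) - 7 = -13.
Step 3. [(x - 4) - 7 = -13] -7 is outermost — add 7 both sides ⇒ sub: x - 4 = -6.
Step 4. [x - 4 = -6] -4 is outermost — add 4 both sides. So sub: x = -2.

Answer: x ∈ {-2}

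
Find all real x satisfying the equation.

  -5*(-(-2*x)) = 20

Step 1. [-5*(-(-2*x)) = 20] -5 out front; divide by -5. So div: -(-2*x) = -4.
Step 2. [-(-2*x) = -4] LHS negated; negate both sides ⇒ neg: -2*x = 4.
Step 3. [-2*x = 4] -2·(inner) — divide through by -2. So div: x = -2.

Answer: x ∈ {-2}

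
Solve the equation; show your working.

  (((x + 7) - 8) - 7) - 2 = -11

Step 1. [(((x + 7) - 8) - 7) - 2 = -11] -2 is outermost — add 2 both sides. So sub: ((x + 7) - 8) - 7 = -9.
Step 2. [((x + 7) - 8) - 7 = -9] the outer -7 inverts by adding 7. So sub: (x + 7) - 8 = -2.
Step 3. [(x + 7) - 8 = -2] peel the -8: add 8 from each side ⇒ sub: x + 7 = 6.
Step 4. [x + 7 = 6] peel the +7: subtract 7 from each side ⇒ sub: x = -1.

Answer: x ∈ {-1}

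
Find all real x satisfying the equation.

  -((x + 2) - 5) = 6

Step 1. [-((x + 2) - 5) = 6] leading − — multiply by −1 ⇒ neg: (x + 2) - 5 = -6.
Step 2. [(x + 2) - 5 = -6] 5 comes off first (add 5) ⇒ sub: x + 2 = -1.
Step 3. [x + 2 = -1] +2 is outermost — subtract 2 both sides. So sub: x = -3.

Answer: x ∈ {-3}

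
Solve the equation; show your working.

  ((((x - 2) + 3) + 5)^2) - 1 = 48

Step 1. [((((x - 2) + 3) + 5)^2) - 1 = 48] -1 is outermost — add 1 both sides ⇒ sub: (((x - 2) + 3) + 5)^2 = 49.
Step 2. [(((x - 2) + 3) + 5)^2 = 49] √ both sides: 49 ≥ 0 gives two branches. So sqrt: ((x - 2) + 3) + 5 = 7 or -7.
Step 3. [((x - 2) + 3) + 5 = 7 or -7] subtract 5: x sits inside (… + 5). So sub: (x - 2) + 3 = 2 or -12.
Step 4. [(x - 2) + 3 = 2 or -12] peel the +3: subtract 3 from each side, so sub: x - 2 = -1 or -15.
Step 5. [x - 2 = -1 or -15] add 2: x sits inside (… - 2), so sub: x = 1 or -13.

Answer: x ∈ {-13, 1}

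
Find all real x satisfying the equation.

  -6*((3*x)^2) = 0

Step 1. [-6*((3*x)^2) = 0] divide by the outer -6, so div: (3*x)^2 = 0.
Step 2. [(3*x)^2 = 0] √ both sides: 0 ≥ 0 gives two branches ⇒ sqrt: 3*x = 0.
Step 3. [3*x = 0] 3 out front; divide by 3 ⇒ div: x = 0.

Answer: x ∈ {0}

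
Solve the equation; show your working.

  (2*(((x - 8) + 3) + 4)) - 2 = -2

Step 1. [(2*(((x - 8) + 3) + 4)) - 2 = -2] 2 | LHS and 2 | -2: pull 2 out ⇒ factor: (((x - 8) + 3) + 4) - 1 = -1.
Step 2. [(((x - 8) + 3) + 4) - 1 = -1] the outer -1 inverts by adding 1, so sub: ((x - 8) + 3) + 4 = 0.
Step 3. [((x - 8) + 3) + 4 = 0] peel the +4: subtract 4 from each side. So sub: (x - 8) + 3 = -4.
Step 4. [(x - 8) + 3 = -4] subtract 3: x sits inside (… + 3) ⇒ sub: x - 8 = -7.
Step 5. [x - 8 = -7] peel the -8: add 8 from each side, so sub: x = 1.

Answer: x ∈ {1}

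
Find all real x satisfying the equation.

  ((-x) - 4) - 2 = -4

Step 1. [((-x) - 4) - 2 = -4] the outer -2 inverts by adding 2 ⇒ sub: (-x) - 4 = -2.
Step 2. [(-x) - 4 = -2] 4 comes off first (add 4). So sub: -x = 2.
Step 3. [-x = 2] LHS negated; negate both sides ⇒ neg: x = -2.

Answer: x ∈ {-2}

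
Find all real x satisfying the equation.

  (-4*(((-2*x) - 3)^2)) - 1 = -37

Step 1. [(-4*(((-2*x) - 3)^2)) - 1 = -37] -1 is outermost — add 1 both sides ⇒ sub: -4*(((-2*x) - 3)^2) = -36.
Step 2. [-4*(((-2*x) - 3)^2) = -36] -4·(inner) — divide through by -4. So div: ((-2*x) - 3)^2 = 9.
Step 3. [((-2*x) - 3)^2 = 9] √ both sides: 9 ≥ 0 gives two branches. So sqrt: (-2*x) - 3 = 3 or -3.
Step 4. [(-2*x) - 3 = 3 or -3] peel the -3: add 3 from each side ⇒ sub: -2*x = 6 or 0.
Step 5. [-2*x = 6 or 0] -2·(inner) — divide through by -2, so div: x = -3 or 0.

Answer: x ∈ {-3, 0}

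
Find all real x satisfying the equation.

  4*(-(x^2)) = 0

Step 1. [4*(-(x^2)) = 0] 4·(inner) — divide through by 4. So div: -(x^2) = 0.
Step 2. [-(x^2) = 0] flip signs both sides, so neg: x^2 = 0.
Step 3. [x^2 = 0] LHS squared, RHS 0 ≥ 0: apply √ (±), so sqrt: x = 0.

Answer: x ∈ {0}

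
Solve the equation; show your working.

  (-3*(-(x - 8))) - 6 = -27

Step 1. [(-3*(-(x - 8))) - 6 = -27] common factor -3 (LHS and -27) — divide through, so factor: (-(x - 8)) + 2 = 9.
Step 2. [(-(x - 8)) + 2 = 9] 2 comes off first (subtract 2), so sub: -(x - 8) = 7.
Step 3. [-(x - 8) = 7] flip signs both sides ⇒ neg: x - 8 = -7.
Step 4. [x - 8 = -7] peel the -8: add 8 from each side. So sub: x = 1.

Answer: x ∈ {1}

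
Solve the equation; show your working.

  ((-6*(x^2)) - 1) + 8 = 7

Step 1. [((-6*(x^2)) - 1) + 8 = 7] peel the +8: subtract 8 from each side ⇒ sub: (-6*(x^2)) - 1 = -1.
Step 2. [(-6*(x^2)) - 1 = -1] -1 is outermost — add 1 both sides. So sub: -6*(x^2) = 0.
Step 3. [-6*(x^2) = 0] leading coefficient -6: divide by -6, so div: x^2 = 0.
Step 4. [x^2 = 0] LHS squared, RHS 0 ≥ 0: apply √ (±) ⇒ sqrt: x = 0.

Answer: x ∈ {0}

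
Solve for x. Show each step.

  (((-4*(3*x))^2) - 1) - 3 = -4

Step 1. [(((-4*(3*x))^2) - 1) - 3 = -4] 3 comes off first (add 3), so sub: ((-4*(3*x))^2) - 1 = -1.
Step 2. [((-4*(3*x))^2) - 1 = -1] peel the -1: add 1 from each side. So sub: (-4*(3*x))^2 = 0.
Step 3. [(-4*(3*x))^2 = 0] LHS squared, RHS 0 ≥ 0: apply √ (±) ⇒ sqrt: -4*(3*x) = 0.
Step 4. [-4*(3*x) = 0] -4 out front; divide by -4 ⇒ div: 3*x = 0.
Step 5. [3*x = 0] 3 out front; divide by 3. So div: x = 0.

Answer: x ∈ {0}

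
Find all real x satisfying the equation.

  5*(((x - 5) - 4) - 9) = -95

Step 1. [5*(((x - 5) - 4) - 9) = -95] LHS = 5·(…); ÷5 both sides, so div: ((x - 5) - 4) - 9 = -19.
Step 2. [((x - 5) - 4) - 9 = -19] add 9: x sits inside (… - 9), so sub: (x - 5) - 4 = -10.
Step 3. [(x - 5) - 4 = -10] peel the -4: add 4 from each side. So sub: x - 5 = -6.
Step 4. [x - 5 = -6] the outer -5 inverts by adding 5. So sub: x = -1.

Answer: x ∈ {-1}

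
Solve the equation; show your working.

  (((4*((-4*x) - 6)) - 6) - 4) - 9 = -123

Step 1. [(((4*((-4*x) - 6)) - 6) - 4) - 9 = -123] the outer -9 inverts by adding 9 ⇒ sub: ((4*((-4*x) - 6)) - 6) - 4 = -114.
Step 2. [((4*((-4*x) - 6)) - 6) - 4 = -114] add 4: x sits inside (… - 4), so sub: (4*((-4*x) - 6)) - 6 = -110.
Step 3. [(4*((-4*x) - 6)) - 6 = -110] the outer -6 inverts by adding 6, so sub: 4*((-4*x) - 6) = -104.
Step 4. [4*((-4*x) - 6) = -104] leading coefficient 4: divide by 4 ⇒ div: (-4*x) - 6 = -26.
Step 5. [(-4*x) - 6 = -26] -6 is outermost — add 6 both sides. So sub: -4*x = -20.
Step 6. [-4*x = -20] leading coefficient -4: divide by -4. So div: x = 5.

Answer: x ∈ {5}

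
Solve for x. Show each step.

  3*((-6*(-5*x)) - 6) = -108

Step 1. [3*((-6*(-5*x)) - 6) = -108] 3 out front; divide by 3 ⇒ div: (-6*(-5*x)) - 6 = -36.
Step 2. [(-6*(-5*x)) - 6 = -36] common factor -6 (LHS and -36) — divide through, so factor: (-5*x) + 1 = 6.
Step 3. [(-5*x) + 1 = 6] subtract 1: x sits inside (… + 1). So sub: -5*x = 5.
Step 4. [-5*x = 5] -5·(inner) — divide through by -5, so div: x = -1.

Answer: x ∈ {-1}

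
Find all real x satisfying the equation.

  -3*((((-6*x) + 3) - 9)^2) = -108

Step 1. [-3*((((-6*x) + 3) - 9)^2) = -108] -3·(inner) — divide through by -3, so div: (((-6*x) + 3) - 9)^2 = 36.
Step 2. [(((-6*x) + 3) - 9)^2 = 36] LHS squared, RHS 36 ≥ 0: apply √ (±). So sqrt: ((-6*x) + 3) - 9 = 6 or -6.
Step 3. [((-6*x) + 3) - 9 = 6 or -6] 9 comes off first (add 9), so sub: (-6*x) + 3 = 15 or 3.
Step 4. [(-6*x) + 3 = 15 or 3] 3 comes off first (subtract 3). So sub: -6*x = 12 or 0.
Step 5. [-6*x = 12 or 0] -6·(inner) — divide through by -6. So div: x = -2 or 0.

Answer: x ∈ {-2, 0}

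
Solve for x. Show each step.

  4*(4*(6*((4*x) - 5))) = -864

Step 1. [4*(4*(6*((4*x) - 5))) = -864] divide by the outer 4 ⇒ div: 4*(6*((4*x) - 5)) = -216.
Step 2. [4*(6*((4*x) - 5)) = -216] LHS = 4·(…); ÷4 both sides ⇒ div: 6*((4*x) - 5) = -54.
Step 3. [6*((4*x) - 5) = -54] 6·(inner) — divide through by 6, so div: (4*x) - 5 = -9.
Step 4. [(4*x) - 5 = -9] -5 is outermost — add 5 both sides ⇒ sub: 4*x = -4.
Step 5. [4*x = -4] LHS = 4·(…); ÷4 both sides. So div: x = -1.

Answer: x ∈ {-1}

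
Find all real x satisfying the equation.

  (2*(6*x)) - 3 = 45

Step 1. [(2*(6*x)) - 3 = 45] 3 comes off first (add 3). So sub: 2*(6*x) = 48.
Step 2. [2*(6*x) = 48] leading coefficient 2: divide by 2, so div: 6*x = 24.
Step 3. [6*x = 24] 6 out front; divide by 6 ⇒ div: x = 4.

Answer: x ∈ {4}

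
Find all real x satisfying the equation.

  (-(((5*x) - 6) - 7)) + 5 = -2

Step 1. [(-(((5*x) - 6) - 7)) + 5 = -2] +5 is outermost — subtract 5 both sides, so sub: -(((5*x) - 6) - 7) = -7.
Step 2. [-(((5*x) - 6) - 7) = -7] LHS negated; negate both sides. So neg: ((5*x) - 6) - 7 = 7.
Step 3. [((5*x) - 6) - 7 = 7] 7 comes off first (add 7) ⇒ sub: (5*x) - 6 = 14.
Step 4. [(5*x) - 6 = 14] add 6: x sits inside (… - 6). So sub: 5*x = 20.
Step 5. [5*x = 20] LHS = 5·(…); ÷5 both sides, so div: x = 4.

Answer: x ∈ {4}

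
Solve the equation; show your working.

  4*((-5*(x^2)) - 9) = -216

Step 1. [4*((-5*(x^2)) - 9) = -216] 4·(inner) — divide through by 4. So div: (-5*(x^2)) - 9 = -54.
Step 2. [(-5*(x^2)) - 9 = -54] 9 comes off first (add 9) ⇒ sub: -5*(x^2) = -45.
Step 3. [-5*(x^2) = -45] leading coefficient -5: divide by -5. So div: x^2 = 9.
Step 4. [x^2 = 9] LHS squared, RHS 9 ≥ 0: apply √ (±) ⇒ sqrt: x = 3 or -3.

Answer: x ∈ {-3, 3}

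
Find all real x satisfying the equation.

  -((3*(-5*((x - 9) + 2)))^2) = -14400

Step 1. [-((3*(-5*((x - 9) + 2)))^2) = -14400] leading − — multiply by −1. So neg: (3*(-5*((x - 9) + 2)))^2 = 14400.
Step 2. [(3*(-5*((x - 9) + 2)))^2 = 14400] 14400 ≥ 0, LHS is (·)² — take ±√ ⇒ sqrt: 3*(-5*((x - 9) + 2)) = 120 or -120.
Step 3. [3*(-5*((x - 9) + 2)) = 120 or -120] LHS = 3·(…); ÷3 both sides ⇒ div: -5*((x - 9) + 2) = 40 or -40.
Step 4. [-5*((x - 9) + 2) = 40 or -40] -5·(inner) — divide through by -5, so div: (x - 9) + 2 = -8 or 8.
Step 5. [(x - 9) + 2 = -8 or 8] the outer +2 inverts by subtracting 2, so sub: x - 9 = -10 or 6.
Step 6. [x - 9 = -10 or 6] peel the -9: add 9 from each side ⇒ sub: x = -1 or 15.

Answer: x ∈ {-1, 15}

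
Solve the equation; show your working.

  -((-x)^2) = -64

Step 1. [-((-x)^2) = -64] LHS negated; negate both sides ⇒ neg: (-x)^2 = 64.
Step 2. [(-x)^2 = 64] LHS squared, RHS 64 ≥ 0: apply √ (±). So sqrt: -x = 8 or -8.
Step 3. [-x = 8 or -8] flip signs both sides ⇒ neg: x = -8 or 8.

Answer: x ∈ {-8, 8}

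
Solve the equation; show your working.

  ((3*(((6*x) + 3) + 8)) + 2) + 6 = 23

Step 1. [((3*(((6*x) + 3) + 8)) + 2) + 6 = 23] the outer +6 inverts by subtracting 6, so sub: (3*(((6*x) + 3) + 8)) + 2 = 17.
Step 2. [(3*(((6*x) + 3) + 8)) + 2 = 17] +2 is outermost — subtract 2 both sides, so sub: 3*(((6*x) + 3) + 8) = 15.
Step 3. [3*(((6*x) + 3) + 8) = 15] 3·(inner) — divide through by 3, so div: ((6*x) + 3) + 8 = 5.
Step 4. [((6*x) + 3) + 8 = 5] peel the +8: subtract 8 from each side ⇒ sub: (6*x) + 3 = -3.
Step 5. [(6*x) + 3 = -3] subtract 3: x sits inside (… + 3). So sub: 6*x = -6.
Step 6. [6*x = -6] 6 out front; divide by 6 ⇒ div: x = -1.

Answer: x ∈ {-1}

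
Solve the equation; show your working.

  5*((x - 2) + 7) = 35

Step 1. [5*((x - 2) + 7) = 35] leading coefficient 5: divide by 5. So div: (x - 2) + 7 = 7.
Step 2. [(x - 2) + 7 = 7] the outer +7 inverts by subtracting 7, so sub: x - 2 = 0.
Step 3. [x - 2 = 0] 2 comes off first (add 2). So sub: x = 2.

Answer: x ∈ {2}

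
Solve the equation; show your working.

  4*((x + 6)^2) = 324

Step 1. [4*((x + 6)^2) = 324] leading coefficient 4: divide by 4. So div: (x + 6)^2 = 81.
Step 2. [(x + 6)^2 = 81] LHS squared, RHS 81 ≥ 0: apply √ (±) ⇒ sqrt: x + 6 = 9 or -9.
Step 3. [x + 6 = 9 or -9] peel the +6: subtract 6 from each side. So sub: x = 3 or -15.

Answer: x ∈ {-15, 3}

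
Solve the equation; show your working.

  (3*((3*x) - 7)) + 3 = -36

Step 1. [(3*((3*x) - 7)) + 3 = -36] 3 divides every term; factor it out, so factor: ((3*x) - 7) + 1 = -12.
Step 2. [((3*x) - 7) + 1 = -12] the outer +1 inverts by subtracting 1, so sub: (3*x) - 7 = -13.
Step 3. [(3*x) - 7 = -13] -7 is outermost — add 7 both sides. So sub: 3*x = -6.
Step 4. [3*x = -6] leading coefficient 3: divide by 3. So div: x = -2.

Answer: x ∈ {-2}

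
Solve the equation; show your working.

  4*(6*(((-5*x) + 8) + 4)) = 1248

Step 1. [4*(6*(((-5*x) + 8) + 4)) = 1248] leading coefficient 4: divide by 4. So div: 6*(((-5*x) + 8) + 4) = 312.
Step 2. [6*(((-5*x) + 8) + 4) = 312] 6 out front; divide by 6. So div: ((-5*x) + 8) + 4 = 52.
Step 3. [((-5*x) + 8) + 4 = 52] the outer +4 inverts by subtracting 4. So sub: (-5*x) + 8 = 48.
Step 4. [(-5*x) + 8 = 48] 8 comes off first (subtract 8). So sub: -5*x = 40.
Step 5. [-5*x = 40] LHS = -5·(…); ÷-5 both sides, so div: x = -8.

Answer: x ∈ {-8}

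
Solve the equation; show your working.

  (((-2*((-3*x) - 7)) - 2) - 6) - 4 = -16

Step 1. [(((-2*((-3*x) - 7)) - 2) - 6) - 4 = -16] 4 comes off first (add 4) ⇒ sub: ((-2*((-3*x) - 7)) - 2) - 6 = -12.
Step 2. [((-2*((-3*x) - 7)) - 2) - 6 = -12] the outer -6 inverts by adding 6. So sub: (-2*((-3*x) - 7)) - 2 = -6.
Step 3. [(-2*((-3*x) - 7)) - 2 = -6] -2 divides every term; factor it out, so factor: ((-3*x) - 7) + 1 = 3.
Step 4. [((-3*x) - 7) + 1 = 3] the outer +1 inverts by subtracting 1, so sub: (-3*x) - 7 = 2.
Step 5. [(-3*x) - 7 = 2] add 7: x sits inside (… - 7) ⇒ sub: -3*x = 9.
Step 6. [-3*x = 9] LHS = -3·(…); ÷-3 both sides. So div: x = -3.

Answer: x ∈ {-3}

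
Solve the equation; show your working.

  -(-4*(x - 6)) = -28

Step 1. [-(-4*(x - 6)) = -28] LHS negated; negate both sides ⇒ neg: -4*(x - 6) = 28.
Step 2. [-4*(x - 6) = 28] divide by the outer -4, so div: x - 6 = -7.
Step 3. [x - 6 = -7] peel the -6: add 6 from each side ⇒ sub: x = -1.

Answer: x ∈ {-1}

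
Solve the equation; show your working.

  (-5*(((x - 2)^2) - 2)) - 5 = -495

Step 1. [(-5*(((x - 2)^2) - 2)) - 5 = -495] common factor -5 (LHS and -495) — divide through. So factor: (((x - 2)^2) - 2) + 1 = 99.
Step 2. [(((x - 2)^2) - 2) + 1 = 99] subtract 1: x sits inside (… + 1), so sub: ((x - 2)^2) - 2 = 98.
Step 3. [((x - 2)^2) - 2 = 98] 2 comes off first (add 2) ⇒ sub: (x - 2)^2 = 100.
Step 4. [(x - 2)^2 = 100] LHS squared, RHS 100 ≥ 0: apply √ (±), so sqrt: x - 2 = 10 or -10.
Step 5. [x - 2 = 10 or -10] add 2: x sits inside (… - 2). So sub: x = 12 or -8.

Answer: x ∈ {-8, 12}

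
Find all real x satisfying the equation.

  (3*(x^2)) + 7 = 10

Step 1. [(3*(x^2)) + 7 = 10] subtract 7: x sits inside (… + 7), so sub: 3*(x^2) = 3.
Step 2. [3*(x^2) = 3] divide by the outer 3 ⇒ div: x^2 = 1.
Step 3. [x^2 = 1] √ both sides: 1 ≥ 0 gives two branches ⇒ sqrt: x = 1 or -1.

Answer: x ∈ {-1, 1}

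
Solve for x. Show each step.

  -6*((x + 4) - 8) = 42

Step 1. [-6*((x + 4) - 8) = 42] leading coefficient -6: divide by -6. So div: (x + 4) - 8 = -7.
Step 2. [(x + 4) - 8 = -7] 8 comes off first (add 8) ⇒ sub: x + 4 = 1.
Step 3. [x + 4 = 1] subtract 4: x sits inside (… + 4), so sub: x = -3.

Answer: x ∈ {-3}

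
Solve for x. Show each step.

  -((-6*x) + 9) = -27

Step 1. [-((-6*x) + 9) = -27] flip signs both sides. So neg: (-6*x) + 9 = 27.
Step 2. [(-6*x) + 9 = 27] 9 comes off first (subtract 9) ⇒ sub: -6*x = 18.
Step 3. [-6*x = 18] leading coefficient -6: divide by -6, so div: x = -3.

Answer: x ∈ {-3}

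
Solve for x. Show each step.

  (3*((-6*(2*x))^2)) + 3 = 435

Step 1. [(3*((-6*(2*x))^2)) + 3 = 435] 3 comes off first (subtract 3) ⇒ sub: 3*((-6*(2*x))^2) = 432.
Step 2. [3*((-6*(2*x))^2) = 432] leading coefficient 3: divide by 3. So div: (-6*(2*x))^2 = 144.
Step 3. [(-6*(2*x))^2 = 144] √ both sides: 144 ≥ 0 gives two branches, so sqrt: -6*(2*x) = 12 or -12.
Step 4. [-6*(2*x) = 12 or -12] divide by the outer -6 ⇒ div: 2*x = -2 or 2.
Step 5. [2*x = -2 or 2] divide by the outer 2. So div: x = -1 or 1.

Answer: x ∈ {-1, 1}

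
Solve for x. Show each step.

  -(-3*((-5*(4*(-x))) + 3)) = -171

Step 1. [-(-3*((-5*(4*(-x))) + 3)) = -171] leading − — multiply by −1 ⇒ neg: -3*((-5*(4*(-x))) + 3) = 171.
Step 2. [-3*((-5*(4*(-x))) + 3) = 171] -3·(inner) — divide through by -3 ⇒ div: (-5*(4*(-x))) + 3 = -57.
Step 3. [(-5*(4*(-x))) + 3 = -57] subtract 3: x sits inside (… + 3) ⇒ sub: -5*(4*(-x)) = -60.
Step 4. [-5*(4*(-x)) = -60] leading coefficient -5: divide by -5 ⇒ div: 4*(-x) = 12.
Step 5. [4*(-x) = 12] divide by the outer 4, so div: -x = 3.
Step 6. [-x = 3] flip signs both sides ⇒ neg: x = -3.

Answer: x ∈ {-3}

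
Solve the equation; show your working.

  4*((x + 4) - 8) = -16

Step 1. [4*((x + 4) - 8) = -16] LHS = 4·(…); ÷4 both sides, so div: (x + 4) - 8 = -4.
Step 2. [(x + 4) - 8 = -4] -8 is outermost — add 8 both sides ⇒ sub: x + 4 = 4.
Step 3. [x + 4 = 4] 4 comes off first (subtract 4). So sub: x = 0.

Answer: x ∈ {0}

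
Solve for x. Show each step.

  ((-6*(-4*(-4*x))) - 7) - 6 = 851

Step 1. [((-6*(-4*(-4*x))) - 7) - 6 = 851] -6 is outermost — add 6 both sides. So sub: (-6*(-4*(-4*x))) - 7 = 857.
Step 2. [(-6*(-4*(-4*x))) - 7 = 857] the outer -7 inverts by adding 7, so sub: -6*(-4*(-4*x)) = 864.
Step 3. [-6*(-4*(-4*x)) = 864] divide by the outer -6. So div: -4*(-4*x) = -144.
Step 4. [-4*(-4*x) = -144] leading coefficient -4: divide by -4, so div: -4*x = 36.
Step 5. [-4*x = 36] divide by the outer -4 ⇒ div: x = -9.

Answer: x ∈ {-9}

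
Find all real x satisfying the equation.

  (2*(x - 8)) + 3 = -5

Step 1. [(2*(x - 8)) + 3 = -5] +3 is outermost — subtract 3 both sides ⇒ sub: 2*(x - 8) = -8.
Step 2. [2*(x - 8) = -8] 2·(inner) — divide through by 2, so div: x - 8 = -4.
Step 3. [x - 8 = -4] the outer -8 inverts by adding 8 ⇒ sub: x = 4.

Answer: x ∈ {4}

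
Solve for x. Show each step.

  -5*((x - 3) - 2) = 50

Step 1. [-5*((x - 3) - 2) = 50] -5·(inner) — divide through by -5. So div: (x - 3) - 2 = -10.
Step 2. [(x - 3) - 2 = -10] the outer -2 inverts by adding 2 ⇒ sub: x - 3 = -8.
Step 3. [x - 3 = -8] -3 is outermost — add 3 both sides, so sub: x = -5.

Answer: x ∈ {-5}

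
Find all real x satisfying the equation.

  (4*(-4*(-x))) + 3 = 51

Step 1. [(4*(-4*(-x))) + 3 = 51] peel the +3: subtract 3 from each side ⇒ sub: 4*(-4*(-x)) = 48.
Step 2. [4*(-4*(-x)) = 48] 4 out front; divide by 4. So div: -4*(-x) = 12.
Step 3. [-4*(-x) = 12] divide by the outer -4. So div: -x = -3.
Step 4. [-x = -3] leading − — multiply by −1, so neg: x = 3.

Answer: x ∈ {3}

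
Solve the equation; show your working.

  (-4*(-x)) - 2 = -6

Step 1. [(-4*(-x)) - 2 = -6] -2 is outermost — add 2 both sides. So sub: -4*(-x) = -4.
Step 2. [-4*(-x) = -4] divide by the outer -4 ⇒ div: -x = 1.
Step 3. [-x = 1] flip signs both sides ⇒ neg: x = -1.

Answer: x ∈ {-1}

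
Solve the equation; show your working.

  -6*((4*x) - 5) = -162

Step 1. [-6*((4*x) - 5) = -162] -6·(inner) — divide through by -6. So div: (4*x) - 5 = 27.
Step 2. [(4*x) - 5 = 27] 5 comes off first (add 5). So sub: 4*x = 32.
Step 3. [4*x = 32] divide by the outer 4. So div: x = 8.

Answer: x ∈ {8}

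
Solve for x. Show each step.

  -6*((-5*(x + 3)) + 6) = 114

Step 1. [-6*((-5*(x + 3)) + 6) = 114] -6·(inner) — divide through by -6 ⇒ div: (-5*(x + 3)) + 6 = -19.
Step 2. [(-5*(x + 3)) + 6 = -19] +6 is outermost — subtract 6 both sides, so sub: -5*(x + 3) = -25.
Step 3. [-5*(x + 3) = -25] -5 out front; divide by -5 ⇒ div: x + 3 = 5.
Step 4. [x + 3 = 5] +3 is outermost — subtract 3 both sides, so sub: x = 2.

Answer: x ∈ {2}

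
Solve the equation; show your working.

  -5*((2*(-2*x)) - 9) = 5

Step 1. [-5*((2*(-2*x)) - 9) = 5] divide by the outer -5. So div: (2*(-2*x)) - 9 = -1.
Step 2. [(2*(-2*x)) - 9 = -1] -9 is outermost — add 9 both sides, so sub: 2*(-2*x) = 8.
Step 3. [2*(-2*x) = 8] 2 out front; divide by 2 ⇒ div: -2*x = 4.
Step 4. [-2*x = 4] -2·(inner) — divide through by -2. So div: x = -2.

Answer: x ∈ {-2}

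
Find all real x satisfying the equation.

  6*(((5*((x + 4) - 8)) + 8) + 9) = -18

Step 1. [6*(((5*((x + 4) - 8)) + 8) + 9) = -18] 6 out front; divide by 6 ⇒ div: ((5*((x + 4) - 8)) + 8) + 9 = -3.
Step 2. [((5*((x + 4) - 8)) + 8) + 9 = -3] 9 comes off first (subtract 9), so sub: (5*((x + 4) - 8)) + 8 = -12.
Step 3. [(5*((x + 4) - 8)) + 8 = -12] peel the +8: subtract 8 from each side, so sub: 5*((x + 4) - 8) = -20.
Step 4. [5*((x + 4) - 8) = -20] 5 out front; divide by 5. So div: (x + 4) - 8 = -4.
Step 5. [(x + 4) - 8 = -4] -8 is outermost — add 8 both sides, so sub: x + 4 = 4.
Step 6. [x + 4 = 4] 4 comes off first (subtract 4). So sub: x = 0.

Answer: x ∈ {0}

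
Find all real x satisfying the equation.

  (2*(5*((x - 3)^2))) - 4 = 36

Step 1. [(2*(5*((x - 3)^2))) - 4 = 36] common factor 2 (LHS and 36) — divide through ⇒ factor: (5*((x - 3)^2)) - 2 = 18.
Step 2. [(5*((x - 3)^2)) - 2 = 18] the outer -2 inverts by adding 2. So sub: 5*((x - 3)^2) = 20.
Step 3. [5*((x - 3)^2) = 20] LHS = 5·(…); ÷5 both sides ⇒ div: (x - 3)^2 = 4.
Step 4. [(x - 3)^2 = 4] LHS squared, RHS 4 ≥ 0: apply √ (±). So sqrt: x - 3 = 2 or -2.
Step 5. [x - 3 = 2 or -2] peel the -3: add 3 from each side. So sub: x = 5 or 1.

Answer: x ∈ {1, 5}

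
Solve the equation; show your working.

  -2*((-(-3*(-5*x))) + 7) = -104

Step 1. [-2*((-(-3*(-5*x))) + 7) = -104] divide by the outer -2. So div: (-(-3*(-5*x))) + 7 = 52.
Step 2. [(-(-3*(-5*x))) + 7 = 52] the outer +7 inverts by subtracting 7. So sub: -(-3*(-5*x)) = 45.
Step 3. [-(-3*(-5*x)) = 45] LHS negated; negate both sides. So neg: -3*(-5*x) = -45.
Step 4. [-3*(-5*x) = -45] -3·(inner) — divide through by -3, so div: -5*x = 15.
Step 5. [-5*x = 15] leading coefficient -5: divide by -5. So div: x = -3.

Answer: x ∈ {-3}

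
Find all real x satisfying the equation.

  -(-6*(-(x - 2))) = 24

Step 1. [-(-6*(-(x - 2))) = 24] LHS negated; negate both sides ⇒ neg: -6*(-(x - 2)) = -24.
Step 2. [-6*(-(x - 2)) = -24] divide by the outer -6. So div: -(x - 2) = 4.
Step 3. [-(x - 2) = 4] LHS negated; negate both sides ⇒ neg: x - 2 = -4.
Step 4. [x - 2 = -4] -2 is outermost — add 2 both sides ⇒ sub: x = -2.

Answer: x ∈ {-2}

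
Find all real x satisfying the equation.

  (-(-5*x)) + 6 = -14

Step 1. [(-(-5*x)) + 6 = -14] subtract 6: x sits inside (… + 6) ⇒ sub: -(-5*x) = -20.
Step 2. [-(-5*x) = -20] LHS negated; negate both sides. So neg: -5*x = 20.
Step 3. [-5*x = 20] divide by the outer -5 ⇒ div: x = -4.

Answer: x ∈ {-4}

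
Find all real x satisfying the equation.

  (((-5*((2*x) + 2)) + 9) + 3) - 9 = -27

Step 1. [(((-5*((2*x) + 2)) + 9) + 3) - 9 = -27] peel the -9: add 9 from each side. So sub: ((-5*((2*x) + 2)) + 9) + 3 = -18.
Step 2. [((-5*((2*x) + 2)) + 9) + 3 = -18] 3 comes off first (subtract 3) ⇒ sub: (-5*((2*x) + 2)) + 9 = -21.
Step 3. [(-5*((2*x) + 2)) + 9 = -21] the outer +9 inverts by subtracting 9. So sub: -5*((2*x) + 2) = -30.
Step 4. [-5*((2*x) + 2) = -30] LHS = -5·(…); ÷-5 both sides. So div: (2*x) + 2 = 6.
Step 5. [(2*x) + 2 = 6] 2 divides every term; factor it out, so factor: x + 1 = 3.
Step 6. [x + 1 = 3] peel the +1: subtract 1 from each side ⇒ sub: x = 2.

Answer: x ∈ {2}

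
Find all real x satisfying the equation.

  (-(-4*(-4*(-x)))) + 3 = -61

Step 1. [(-(-4*(-4*(-x)))) + 3 = -61] peel the +3: subtract 3 from each side ⇒ sub: -(-4*(-4*(-x))) = -64.
Step 2. [-(-4*(-4*(-x))) = -64] LHS negated; negate both sides ⇒ neg: -4*(-4*(-x)) = 64.
Step 3. [-4*(-4*(-x)) = 64] -4·(inner) — divide through by -4, so div: -4*(-x) = -16.
Step 4. [-4*(-x) = -16] -4·(inner) — divide through by -4. So div: -x = 4.
Step 5. [-x = 4] leading − — multiply by −1. So neg: x = -4.

Answer: x ∈ {-4}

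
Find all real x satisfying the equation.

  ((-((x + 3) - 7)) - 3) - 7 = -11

Step 1. [((-((x + 3) - 7)) - 3) - 7 = -11] the outer -7 inverts by adding 7. So sub: (-((x + 3) - 7)) - 3 = -4.
Step 2. [(-((x + 3) - 7)) - 3 = -4] peel the -3: add 3 from each side, so sub: -((x + 3) - 7) = -1.
Step 3. [-((x + 3) - 7) = -1] flip signs both sides ⇒ neg: (x + 3) - 7 = 1.
Step 4. [(x + 3) - 7 = 1] the outer -7 inverts by adding 7. So sub: x + 3 = 8.
Step 5. [x + 3 = 8] 3 comes off first (subtract 3), so sub: x = 5.

Answer: x ∈ {5}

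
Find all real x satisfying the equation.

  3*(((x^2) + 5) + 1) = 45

Step 1. [3*(((x^2) + 5) + 1) = 45] LHS = 3·(…); ÷3 both sides ⇒ div: ((x^2) + 5) + 1 = 15.
Step 2. [((x^2) + 5) + 1 = 15] +1 is outermost — subtract 1 both sides. So sub: (x^2) + 5 = 14.
Step 3. [(x^2) + 5 = 14] 5 comes off first (subtract 5) ⇒ sub: x^2 = 9.
Step 4. [x^2 = 9] LHS squared, RHS 9 ≥ 0: apply √ (±), so sqrt: x = 3 or -3.

Answer: x ∈ {-3, 3}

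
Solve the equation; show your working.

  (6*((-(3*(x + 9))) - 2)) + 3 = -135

Step 1. [(6*((-(3*(x + 9))) - 2)) + 3 = -135] 3 comes off first (subtract 3) ⇒ sub: 6*((-(3*(x + 9))) - 2) = -138.
Step 2. [6*((-(3*(x + 9))) - 2) = -138] leading coefficient 6: divide by 6. So div: (-(3*(x + 9))) - 2 = -23.
Step 3. [(-(3*(x + 9))) - 2 = -23] peel the -2: add 2 from each side, so sub: -(3*(x + 9)) = -21.
Step 4. [-(3*(x + 9)) = -21] flip signs both sides ⇒ neg: 3*(x + 9) = 21.
Step 5. [3*(x + 9) = 21] LHS = 3·(…); ÷3 both sides, so div: x + 9 = 7.
Step 6. [x + 9 = 7] +9 is outermost — subtract 9 both sides, so sub: x = -2.

Answer: x ∈ {-2}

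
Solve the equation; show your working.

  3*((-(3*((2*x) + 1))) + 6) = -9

Step 1. [3*((-(3*((2*x) + 1))) + 6) = -9] 3 out front; divide by 3, so div: (-(3*((2*x) + 1))) + 6 = -3.
Step 2. [(-(3*((2*x) + 1))) + 6 = -3] subtract 6: x sits inside (… + 6) ⇒ sub: -(3*((2*x) + 1)) = -9.
Step 3. [-(3*((2*x) + 1)) = -9] LHS negated; negate both sides. So neg: 3*((2*x) + 1) = 9.
Step 4. [3*((2*x) + 1) = 9] 3 out front; divide by 3. So div: (2*x) + 1 = 3.
Step 5. [(2*x) + 1 = 3] +1 is outermost — subtract 1 both sides. So sub: 2*x = 2.
Step 6. [2*x = 2] 2·(inner) — divide through by 2 ⇒ div: x = 1.

Answer: x ∈ {1}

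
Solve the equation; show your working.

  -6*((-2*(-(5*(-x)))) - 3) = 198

Step 1. [-6*((-2*(-(5*(-x)))) - 3) = 198] -6 out front; divide by -6. So div: (-2*(-(5*(-x)))) - 3 = -33.
Step 2. [(-2*(-(5*(-x)))) - 3 = -33] peel the -3: add 3 from each side, so sub: -2*(-(5*(-x))) = -30.
Step 3. [-2*(-(5*(-x))) = -30] -2·(inner) — divide through by -2, so div: -(5*(-x)) = 15.
Step 4. [-(5*(-x)) = 15] flip signs both sides. So neg: 5*(-x) = -15.
Step 5. [5*(-x) = -15] divide by the outer 5. So div: -x = -3.
Step 6. [-x = -3] leading − — multiply by −1 ⇒ neg: x = 3.

Answer: x ∈ {3}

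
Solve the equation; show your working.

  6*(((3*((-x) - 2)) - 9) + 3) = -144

Step 1. [6*(((3*((-x) - 2)) - 9) + 3) = -144] 6·(inner) — divide through by 6 ⇒ div: ((3*((-x) - 2)) - 9) + 3 = -24.
Step 2. [((3*((-x) - 2)) - 9) + 3 = -24] the outer +3 inverts by subtracting 3, so sub: (3*((-x) - 2)) - 9 = -27.
Step 3. [(3*((-x) - 2)) - 9 = -27] 3 | LHS and 3 | -27: pull 3 out, so factor: ((-x) - 2) - 3 = -9.
Step 4. [((-x) - 2) - 3 = -9] the outer -3 inverts by adding 3 ⇒ sub: (-x) - 2 = -6.
Step 5. [(-x) - 2 = -6] -2 is outermost — add 2 both sides ⇒ sub: -x = -4.
Step 6. [-x = -4] flip signs both sides ⇒ neg: x = 4.

Answer: x ∈ {4}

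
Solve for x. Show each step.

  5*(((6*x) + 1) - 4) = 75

Step 1. [5*(((6*x) + 1) - 4) = 75] LHS = 5·(…); ÷5 both sides, so div: ((6*x) + 1) - 4 = 15.
Step 2. [((6*x) + 1) - 4 = 15] peel the -4: add 4 from each side, so sub: (6*x) + 1 = 19.
Step 3. [(6*x) + 1 = 19] subtract 1: x sits inside (… + 1) ⇒ sub: 6*x = 18.
Step 4. [6*x = 18] 6 out front; divide by 6 ⇒ div: x = 3.

Answer: x ∈ {3}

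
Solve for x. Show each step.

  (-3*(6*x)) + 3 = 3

Step 1. [(-3*(6*x)) + 3 = 3] common factor -3 (LHS and 3) — divide through ⇒ factor: (6*x) - 1 = -1.
Step 2. [(6*x) - 1 = -1] -1 is outermost — add 1 both sides ⇒ sub: 6*x = 0.
Step 3. [6*x = 0] divide by the outer 6. So div: x = 0.

Answer: x ∈ {0}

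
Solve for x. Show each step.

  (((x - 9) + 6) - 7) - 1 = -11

Step 1. [(((x - 9) + 6) - 7) - 1 = -11] 1 comes off first (add 1). So sub: ((x - 9) + 6) - 7 = -10.
Step 2. [((x - 9) + 6) - 7 = -10] the outer -7 inverts by adding 7. So sub: (x - 9) + 6 = -3.
Step 3. [(x - 9) + 6 = -3] peel the +6: subtract 6 from each side. So sub: x - 9 = -9.
Step 4. [x - 9 = -9] the outer -9 inverts by adding 9 ⇒ sub: x = 0.

Answer: x ∈ {0}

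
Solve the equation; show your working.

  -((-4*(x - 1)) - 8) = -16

Step 1. [-((-4*(x - 1)) - 8) = -16] LHS negated; negate both sides, so neg: (-4*(x - 1)) - 8 = 16.
Step 2. [(-4*(x - 1)) - 8 = 16] -4 divides every term; factor it out, so factor: (x - 1) + 2 = -4.
Step 3. [(x - 1) + 2 = -4] the outer +2 inverts by subtracting 2, so sub: x - 1 = -6.
Step 4. [x - 1 = -6] the outer -1 inverts by adding 1, so sub: x = -5.

Answer: x ∈ {-5}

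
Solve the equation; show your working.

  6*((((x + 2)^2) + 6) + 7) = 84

Step 1. [6*((((x + 2)^2) + 6) + 7) = 84] divide by the outer 6, so div: (((x + 2)^2) + 6) + 7 = 14.
Step 2. [(((x + 2)^2) + 6) + 7 = 14] +7 is outermost — subtract 7 both sides, so sub: ((x + 2)^2) + 6 = 7.
Step 3. [((x + 2)^2) + 6 = 7] subtract 6: x sits inside (… + 6) ⇒ sub: (x + 2)^2 = 1.
Step 4. [(x + 2)^2 = 1] LHS squared, RHS 1 ≥ 0: apply √ (±). So sqrt: x + 2 = 1 or -1.
Step 5. [x + 2 = 1 or -1] subtract 2: x sits inside (… + 2) ⇒ sub: x = -1 or -3.

Answer: x ∈ {-3, -1}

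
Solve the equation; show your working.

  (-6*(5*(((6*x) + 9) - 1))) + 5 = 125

Step 1. [(-6*(5*(((6*x) + 9) - 1))) + 5 = 125] 5 comes off first (subtract 5). So sub: -6*(5*(((6*x) + 9) - 1)) = 120.
Step 2. [-6*(5*(((6*x) + 9) - 1)) = 120] leading coefficient -6: divide by -6. So div: 5*(((6*x) + 9) - 1) = -20.
Step 3. [5*(((6*x) + 9) - 1) = -20] 5·(inner) — divide through by 5 ⇒ div: ((6*x) + 9) - 1 = -4.
Step 4. [((6*x) + 9) - 1 = -4] peel the -1: add 1 from each side. So sub: (6*x) + 9 = -3.
Step 5. [(6*x) + 9 = -3] peel the +9: subtract 9 from each side. So sub: 6*x = -12.
Step 6. [6*x = -12] 6·(inner) — divide through by 6, so div: x = -2.

Answer: x ∈ {-2}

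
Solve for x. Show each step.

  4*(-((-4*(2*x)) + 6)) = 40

Step 1. [4*(-((-4*(2*x)) + 6)) = 40] 4·(inner) — divide through by 4, so div: -((-4*(2*x)) + 6) = 10.
Step 2. [-((-4*(2*x)) + 6) = 10] flip signs both sides ⇒ neg: (-4*(2*x)) + 6 = -10.
Step 3. [(-4*(2*x)) + 6 = -10] +6 is outermost — subtract 6 both sides. So sub: -4*(2*x) = -16.
Step 4. [-4*(2*x) = -16] -4·(inner) — divide through by -4. So div: 2*x = 4.
Step 5. [2*x = 4] 2·(inner) — divide through by 2. So div: x = 2.

Answer: x ∈ {2}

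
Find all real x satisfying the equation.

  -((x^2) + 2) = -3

Step 1. [-((x^2) + 2) = -3] leading − — multiply by −1 ⇒ neg: (x^2) + 2 = 3.
Step 2. [(x^2) + 2 = 3] peel the +2: subtract 2 from each side ⇒ sub: x^2 = 1.
Step 3. [x^2 = 1] √ both sides: 1 ≥ 0 gives two branches ⇒ sqrt: x = 1 or -1.

Answer: x ∈ {-1, 1}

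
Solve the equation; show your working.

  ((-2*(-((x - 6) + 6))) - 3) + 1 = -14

Step 1. [((-2*(-((x - 6) + 6))) - 3) + 1 = -14] subtract 1: x sits inside (… + 1) ⇒ sub: (-2*(-((x - 6) + 6))) - 3 = -15.
Step 2. [(-2*(-((x - 6) + 6))) - 3 = -15] peel the -3: add 3 from each side ⇒ sub: -2*(-((x - 6) + 6)) = -12.
Step 3. [-2*(-((x - 6) + 6)) = -12] -2 out front; divide by -2, so div: -((x - 6) + 6) = 6.
Step 4. [-((x - 6) + 6) = 6] LHS negated; negate both sides. So neg: (x - 6) + 6 = -6.
Step 5. [(x - 6) + 6 = -6] 6 comes off first (subtract 6), so sub: x - 6 = -12.
Step 6. [x - 6 = -12] -6 is outermost — add 6 both sides, so sub: x = -6.

Answer: x ∈ {-6}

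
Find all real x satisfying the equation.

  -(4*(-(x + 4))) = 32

Step 1. [-(4*(-(x + 4))) = 32] flip signs both sides. So neg: 4*(-(x + 4)) = -32.
Step 2. [4*(-(x + 4)) = -32] LHS = 4·(…); ÷4 both sides, so div: -(x + 4) = -8.
Step 3. [-(x + 4) = -8] LHS negated; negate both sides, so neg: x + 4 = 8.
Step 4. [x + 4 = 8] peel the +4: subtract 4 from each side ⇒ sub: x = 4.

Answer: x ∈ {4}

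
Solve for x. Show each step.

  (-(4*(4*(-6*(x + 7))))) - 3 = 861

Step 1. [(-(4*(4*(-6*(x + 7))))) - 3 = 861] -3 is outermost — add 3 both sides. So sub: -(4*(4*(-6*(x + 7)))) = 864.
Step 2. [-(4*(4*(-6*(x + 7)))) = 864] leading − — multiply by −1, so neg: 4*(4*(-6*(x + 7))) = -864.
Step 3. [4*(4*(-6*(x + 7))) = -864] 4 out front; divide by 4. So div: 4*(-6*(x + 7)) = -216.
Step 4. [4*(-6*(x + 7)) = -216] leading coefficient 4: divide by 4 ⇒ div: -6*(x + 7) = -54.
Step 5. [-6*(x + 7) = -54] LHS = -6·(…); ÷-6 both sides ⇒ div: x + 7 = 9.
Step 6. [x + 7 = 9] +7 is outermost — subtract 7 both sides ⇒ sub: x = 2.

Answer: x ∈ {2}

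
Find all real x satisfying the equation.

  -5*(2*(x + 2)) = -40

Step 1. [-5*(2*(x + 2)) = -40] -5·(inner) — divide through by -5 ⇒ div: 2*(x + 2) = 8.
Step 2. [2*(x + 2) = 8] leading coefficient 2: divide by 2, so div: x + 2 = 4.
Step 3. [x + 2 = 4] +2 is outermost — subtract 2 both sides ⇒ sub: x = 2.

Answer: x ∈ {2}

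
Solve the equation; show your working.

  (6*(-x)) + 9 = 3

Step 1. [(6*(-x)) + 9 = 3] peel the +9: subtract 9 from each side. So sub: 6*(-x) = -6.
Step 2. [6*(-x) = -6] divide by the outer 6, so div: -x = -1.
Step 3. [-x = -1] flip signs both sides, so neg: x = 1.

Answer: x ∈ {1}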